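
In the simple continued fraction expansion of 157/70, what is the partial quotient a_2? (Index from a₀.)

157 = 2·70 + 17   →  a_0 = 2
70 = 4·17 + 2   →  a_1 = 4
17 = 8·2 + 1   →  a_2 = 8

8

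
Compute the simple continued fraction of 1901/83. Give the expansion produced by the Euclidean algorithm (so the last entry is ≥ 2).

1901 = 22·83 + 75
83 = 1·75 + 8
75 = 9·8 + 3
8 = 2·3 + 2
3 = 1·2 + 1
2 = 2·1 + 0  (stop)
So 1901/83 = [22; 1, 9, 2, 1, 2].

[22; 1, 9, 2, 1, 2]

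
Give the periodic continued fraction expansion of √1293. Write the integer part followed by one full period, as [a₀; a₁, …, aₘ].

[35; 1, 22, 1, 70]

a₀ = ⌊√1293⌋ = 35.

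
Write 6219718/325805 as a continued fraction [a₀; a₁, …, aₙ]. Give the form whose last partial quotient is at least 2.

6219718 = 19*325805 + 29423
325805 = 11*29423 + 2152
29423 = 13*2152 + 1447
2152 = 1*1447 + 705
1447 = 2*705 + 37
705 = 19*37 + 2
37 = 18*2 + 1
2 = 2*1 + 0  (stop)
So 6219718/325805 = [19; 11, 13, 1, 2, 19, 18, 2].

[19; 11, 13, 1, 2, 19, 18, 2]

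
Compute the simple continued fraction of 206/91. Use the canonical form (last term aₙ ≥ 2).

[2; 3, 1, 3, 1, 4]

206 = 2·91 + 24
91 = 3·24 + 19
24 = 1·19 + 5
19 = 3·5 + 4
5 = 1·4 + 1
4 = 4·1 + 0  (stop)
So 206/91 = [2; 3, 1, 3, 1, 4].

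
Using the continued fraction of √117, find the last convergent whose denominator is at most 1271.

√117 = [10; 1, 4, 2, 4, 1, 20, …] (period length 6).
Convergents:
  p_0/q_0 = 10/1
  p_1/q_1 = 11/1
  p_2/q_2 = 54/5
  p_3/q_3 = 119/11
  p_4/q_4 = 530/49
  p_5/q_5 = 649/60
  p_6/q_6 = 13510/1249
  p_7/q_7 = 14159/1309
q_6 = 1249 ≤ 1271 < 1309 = q_7, so the answer is 13510/1249.

13510/1249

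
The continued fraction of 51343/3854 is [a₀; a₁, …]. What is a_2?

9

51343 = 13·3854 + 1241   →  a_0 = 13
3854 = 3·1241 + 131   →  a_1 = 3
1241 = 9·131 + 62   →  a_2 = 9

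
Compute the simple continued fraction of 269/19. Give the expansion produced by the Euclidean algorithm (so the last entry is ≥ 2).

269 = 14·19 + 3
19 = 6·3 + 1
3 = 3·1 + 0  (stop)
So 269/19 = [14; 6, 3].

[14; 6, 3]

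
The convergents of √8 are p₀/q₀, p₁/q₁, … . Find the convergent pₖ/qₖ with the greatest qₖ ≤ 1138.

√8 = [2; 1, 4, …] (period length 2).
Convergents:
  p_0/q_0 = 2/1
  p_1/q_1 = 3/1
  p_2/q_2 = 14/5
  p_3/q_3 = 17/6
  p_4/q_4 = 82/29
  p_5/q_5 = 99/35
  p_6/q_6 = 478/169
  p_7/q_7 = 577/204
  p_8/q_8 = 2786/985
  p_9/q_9 = 3363/1189
q_8 = 985 ≤ 1138 < 1189 = q_9, so the answer is 2786/985.

2786/985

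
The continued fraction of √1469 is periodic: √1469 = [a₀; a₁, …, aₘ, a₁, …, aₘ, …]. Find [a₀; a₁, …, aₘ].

[38; 3, 18, 1, 4, 1, 18, 3, 76]

a₀ = ⌊√1469⌋ = 38.
With m₀=0, d₀=1 and mₖ₊₁ = dₖaₖ − mₖ, dₖ₊₁ = (n − mₖ₊₁²)/dₖ, aₖ₊₁ = ⌊(a₀+mₖ₊₁)/dₖ₊₁⌋:
  k=1: m=38, d=25, a=3
  k=2: m=37, d=4, a=18
  k=3: m=35, d=61, a=1
  k=4: m=26, d=13, a=4
  k=5: m=26, d=61, a=1
  k=6: m=35, d=4, a=18
  k=7: m=37, d=25, a=3
  k=8: m=38, d=1, a=76
d=1 and a=2a₀=76 at k=8, so the next step gives (m, d) = (38, 25) again — its k=1 value — and the period has length 8.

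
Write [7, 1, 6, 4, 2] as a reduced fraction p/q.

511/65

Fold from the inside: start with 2/1.
  4 + 1/2 = 9/2
  6 + 2/9 = 56/9
  1 + 9/56 = 65/56
  7 + 56/65 = 511/65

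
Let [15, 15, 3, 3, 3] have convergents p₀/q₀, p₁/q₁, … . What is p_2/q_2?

Using pₖ = aₖpₖ₋₁ + pₖ₋₂, qₖ = aₖqₖ₋₁ + qₖ₋₂ (with p₋₁=1, p₋₂=0, q₋₁=0, q₋₂=1):
  k=0: a=15, p=15, q=1
  k=1: a=15, p=226, q=15
  k=2: a=3, p=693, q=46

693/46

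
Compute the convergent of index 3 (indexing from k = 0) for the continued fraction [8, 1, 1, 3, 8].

Using pₖ = aₖpₖ₋₁ + pₖ₋₂, qₖ = aₖqₖ₋₁ + qₖ₋₂ (with p₋₁=1, p₋₂=0, q₋₁=0, q₋₂=1):
  k=0: a=8, p=8, q=1
  k=1: a=1, p=9, q=1
  k=2: a=1, p=17, q=2
  k=3: a=3, p=60, q=7

60/7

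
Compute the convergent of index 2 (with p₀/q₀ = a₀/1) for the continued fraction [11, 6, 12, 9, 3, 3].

815/73

Using pₖ = aₖpₖ₋₁ + pₖ₋₂, qₖ = aₖqₖ₋₁ + qₖ₋₂ (with p₋₁=1, p₋₂=0, q₋₁=0, q₋₂=1):
  k=0: a=11, p=11, q=1
  k=1: a=6, p=67, q=6
  k=2: a=12, p=815, q=73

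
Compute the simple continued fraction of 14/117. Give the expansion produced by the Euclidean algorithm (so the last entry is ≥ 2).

14 = 0·117 + 14
117 = 8·14 + 5
14 = 2·5 + 4
5 = 1·4 + 1
4 = 4·1 + 0  (stop)
So 14/117 = [0; 8, 2, 1, 4].

[0; 8, 2, 1, 4]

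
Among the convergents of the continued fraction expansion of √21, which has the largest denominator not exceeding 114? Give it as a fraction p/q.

472/103

√21 = [4; 1, 1, 2, 1, 1, 8, …] (period length 6).
Convergents:
  p_0/q_0 = 4/1
  p_1/q_1 = 5/1
  p_2/q_2 = 9/2
  p_3/q_3 = 23/5
  p_4/q_4 = 32/7
  p_5/q_5 = 55/12
  p_6/q_6 = 472/103
  p_7/q_7 = 527/115
q_6 = 103 ≤ 114 < 115 = q_7, so the answer is 472/103.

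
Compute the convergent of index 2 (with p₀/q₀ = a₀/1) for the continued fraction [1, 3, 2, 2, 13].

9/7

Using pₖ = aₖpₖ₋₁ + pₖ₋₂, qₖ = aₖqₖ₋₁ + qₖ₋₂ (with p₋₁=1, p₋₂=0, q₋₁=0, q₋₂=1):
  k=0: a=1, p=1, q=1
  k=1: a=3, p=4, q=3
  k=2: a=2, p=9, q=7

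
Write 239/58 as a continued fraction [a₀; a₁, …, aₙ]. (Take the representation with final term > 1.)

[4; 8, 3, 2]

239 = 4×58 + 7
58 = 8×7 + 2
7 = 3×2 + 1
2 = 2×1 + 0  (stop)
So 239/58 = [4; 8, 3, 2].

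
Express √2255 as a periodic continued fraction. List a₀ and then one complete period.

[47; 2, 18, 2, 94]

a₀ = ⌊√2255⌋ = 47.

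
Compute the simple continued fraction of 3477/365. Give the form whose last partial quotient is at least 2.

3477 = 9*365 + 192
365 = 1*192 + 173
192 = 1*173 + 19
173 = 9*19 + 2
19 = 9*2 + 1
2 = 2*1 + 0  (stop)
So 3477/365 = [9; 1, 1, 9, 9, 2].

[9; 1, 1, 9, 9, 2]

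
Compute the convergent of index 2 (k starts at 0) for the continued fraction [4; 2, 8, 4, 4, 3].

Using pₖ = aₖpₖ₋₁ + pₖ₋₂, qₖ = aₖqₖ₋₁ + qₖ₋₂ (with p₋₁=1, p₋₂=0, q₋₁=0, q₋₂=1):
  k=0: a=4, p=4, q=1
  k=1: a=2, p=9, q=2
  k=2: a=8, p=76, q=17

76/17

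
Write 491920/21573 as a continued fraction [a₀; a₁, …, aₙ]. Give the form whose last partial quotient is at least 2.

491920 = 22·21573 + 17314
21573 = 1·17314 + 4259
17314 = 4·4259 + 278
4259 = 15·278 + 89
278 = 3·89 + 11
89 = 8·11 + 1
11 = 11·1 + 0  (stop)
So 491920/21573 = [22; 1, 4, 15, 3, 8, 11].

[22; 1, 4, 15, 3, 8, 11]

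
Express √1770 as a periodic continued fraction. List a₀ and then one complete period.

[42; 14, 84]

a₀ = ⌊√1770⌋ = 42.
With m₀=0, d₀=1 and mₖ₊₁ = dₖaₖ − mₖ, dₖ₊₁ = (n − mₖ₊₁²)/dₖ, aₖ₊₁ = ⌊(a₀+mₖ₊₁)/dₖ₊₁⌋:
  k=1: m=42, d=6, a=14
  k=2: m=42, d=1, a=84
d=1 and a=2a₀=84 at k=2, so the next step gives (m, d) = (42, 6) again — its k=1 value — and the period has length 2.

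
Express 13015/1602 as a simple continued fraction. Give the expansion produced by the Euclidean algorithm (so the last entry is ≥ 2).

13015 = 8×1602 + 199
1602 = 8×199 + 10
199 = 19×10 + 9
10 = 1×9 + 1
9 = 9×1 + 0  (stop)
So 13015/1602 = [8; 8, 19, 1, 9].

[8; 8, 19, 1, 9]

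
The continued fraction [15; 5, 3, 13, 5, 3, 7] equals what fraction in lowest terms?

383841/25273

Using pₖ = aₖpₖ₋₁ + pₖ₋₂ and qₖ = aₖqₖ₋₁ + qₖ₋₂:
  k=0: a=15, p=15, q=1
  k=1: a=5, p=76, q=5
  k=2: a=3, p=243, q=16
  k=3: a=13, p=3235, q=213
  k=4: a=5, p=16418, q=1081
  k=5: a=3, p=52489, q=3456
  k=6: a=7, p=383841, q=25273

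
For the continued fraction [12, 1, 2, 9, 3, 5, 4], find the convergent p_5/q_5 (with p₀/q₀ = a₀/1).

5870/463

Using pₖ = aₖpₖ₋₁ + pₖ₋₂, qₖ = aₖqₖ₋₁ + qₖ₋₂ (with p₋₁=1, p₋₂=0, q₋₁=0, q₋₂=1):
  k=0: a=12, p=12, q=1
  k=1: a=1, p=13, q=1
  k=2: a=2, p=38, q=3
  k=3: a=9, p=355, q=28
  k=4: a=3, p=1103, q=87
  k=5: a=5, p=5870, q=463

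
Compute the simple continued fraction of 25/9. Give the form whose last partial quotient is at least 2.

[2; 1, 3, 2]

25 = 2*9 + 7
9 = 1*7 + 2
7 = 3*2 + 1
2 = 2*1 + 0  (stop)
So 25/9 = [2; 1, 3, 2].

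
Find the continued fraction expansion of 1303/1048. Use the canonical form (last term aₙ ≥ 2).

1303 = 1*1048 + 255
1048 = 4*255 + 28
255 = 9*28 + 3
28 = 9*3 + 1
3 = 3*1 + 0  (stop)
So 1303/1048 = [1; 4, 9, 9, 3].

[1; 4, 9, 9, 3]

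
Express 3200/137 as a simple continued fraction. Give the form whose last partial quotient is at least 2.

3200 = 23×137 + 49
137 = 2×49 + 39
49 = 1×39 + 10
39 = 3×10 + 9
10 = 1×9 + 1
9 = 9×1 + 0  (stop)
So 3200/137 = [23; 2, 1, 3, 1, 9].

[23; 2, 1, 3, 1, 9]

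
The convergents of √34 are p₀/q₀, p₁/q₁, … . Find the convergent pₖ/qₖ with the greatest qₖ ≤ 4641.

√34 = [5; 1, 4, 1, 10, …] (period length 4).
Convergents:
  p_0/q_0 = 5/1
  p_1/q_1 = 6/1
  p_2/q_2 = 29/5
  p_3/q_3 = 35/6
  p_4/q_4 = 379/65
  p_5/q_5 = 414/71
  p_6/q_6 = 2035/349
  p_7/q_7 = 2449/420
  p_8/q_8 = 26525/4549
  p_9/q_9 = 28974/4969
q_8 = 4549 ≤ 4641 < 4969 = q_9, so the answer is 26525/4549.

26525/4549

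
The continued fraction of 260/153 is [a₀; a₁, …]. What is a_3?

260 = 1·153 + 107   →  a_0 = 1
153 = 1·107 + 46   →  a_1 = 1
107 = 2·46 + 15   →  a_2 = 2
46 = 3·15 + 1   →  a_3 = 3

3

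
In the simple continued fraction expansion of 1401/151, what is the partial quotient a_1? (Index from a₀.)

3

1401 = 9·151 + 42   →  a_0 = 9
151 = 3·42 + 25   →  a_1 = 3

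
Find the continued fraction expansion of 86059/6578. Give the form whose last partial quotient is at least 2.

86059 = 13·6578 + 545
6578 = 12·545 + 38
545 = 14·38 + 13
38 = 2·13 + 12
13 = 1·12 + 1
12 = 12·1 + 0  (stop)
So 86059/6578 = [13; 12, 14, 2, 1, 12].

[13; 12, 14, 2, 1, 12]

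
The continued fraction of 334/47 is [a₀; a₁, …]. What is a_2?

2

334 = 7·47 + 5   →  a_0 = 7
47 = 9·5 + 2   →  a_1 = 9
5 = 2·2 + 1   →  a_2 = 2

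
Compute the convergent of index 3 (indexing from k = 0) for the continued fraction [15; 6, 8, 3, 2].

Using pₖ = aₖpₖ₋₁ + pₖ₋₂, qₖ = aₖqₖ₋₁ + qₖ₋₂ (with p₋₁=1, p₋₂=0, q₋₁=0, q₋₂=1):
  k=0: a=15, p=15, q=1
  k=1: a=6, p=91, q=6
  k=2: a=8, p=743, q=49
  k=3: a=3, p=2320, q=153

2320/153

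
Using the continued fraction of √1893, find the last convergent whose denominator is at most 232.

√1893 = [43; 1, 1, 28, 1, 1, 86, …] (period length 6).
Convergents:
  p_0/q_0 = 43/1
  p_1/q_1 = 44/1
  p_2/q_2 = 87/2
  p_3/q_3 = 2480/57
  p_4/q_4 = 2567/59
  p_5/q_5 = 5047/116
  p_6/q_6 = 436609/10035
q_5 = 116 ≤ 232 < 10035 = q_6, so the answer is 5047/116.

5047/116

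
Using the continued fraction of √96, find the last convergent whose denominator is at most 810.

√96 = [9; 1, 3, 1, 18, …] (period length 4).
Convergents:
  p_0/q_0 = 9/1
  p_1/q_1 = 10/1
  p_2/q_2 = 39/4
  p_3/q_3 = 49/5
  p_4/q_4 = 921/94
  p_5/q_5 = 970/99
  p_6/q_6 = 3831/391
  p_7/q_7 = 4801/490
  p_8/q_8 = 90249/9211
q_7 = 490 ≤ 810 < 9211 = q_8, so the answer is 4801/490.

4801/490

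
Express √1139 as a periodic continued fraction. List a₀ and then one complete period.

[33; 1, 2, 1, 66]

a₀ = ⌊√1139⌋ = 33.
With m₀=0, d₀=1 and mₖ₊₁ = dₖaₖ − mₖ, dₖ₊₁ = (n − mₖ₊₁²)/dₖ, aₖ₊₁ = ⌊(a₀+mₖ₊₁)/dₖ₊₁⌋:
  k=1: m=33, d=50, a=1
  k=2: m=17, d=17, a=2
  k=3: m=17, d=50, a=1
  k=4: m=33, d=1, a=66
d=1 and a=2a₀=66 at k=4, so the next step gives (m, d) = (33, 50) again — its k=1 value — and the period has length 4.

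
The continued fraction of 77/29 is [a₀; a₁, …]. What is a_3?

77 = 2·29 + 19   →  a_0 = 2
29 = 1·19 + 10   →  a_1 = 1
19 = 1·10 + 9   →  a_2 = 1
10 = 1·9 + 1   →  a_3 = 1

1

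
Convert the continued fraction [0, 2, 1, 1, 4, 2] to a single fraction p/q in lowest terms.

20/51

Fold from the inside: start with 2/1.
  4 + 1/2 = 9/2
  1 + 2/9 = 11/9
  1 + 9/11 = 20/11
  2 + 11/20 = 51/20
  0 + 20/51 = 20/51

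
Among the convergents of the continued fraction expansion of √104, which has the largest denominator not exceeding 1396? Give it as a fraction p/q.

5201/510

√104 = [10; 5, 20, …] (period length 2).
Convergents:
  p_0/q_0 = 10/1
  p_1/q_1 = 51/5
  p_2/q_2 = 1030/101
  p_3/q_3 = 5201/510
  p_4/q_4 = 105050/10301
q_3 = 510 ≤ 1396 < 10301 = q_4, so the answer is 5201/510.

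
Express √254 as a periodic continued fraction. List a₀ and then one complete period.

a₀ = ⌊√254⌋ = 15.
With m₀=0, d₀=1 and mₖ₊₁ = dₖaₖ − mₖ, dₖ₊₁ = (n − mₖ₊₁²)/dₖ, aₖ₊₁ = ⌊(a₀+mₖ₊₁)/dₖ₊₁⌋:
  k=1: m=15, d=29, a=1
  k=2: m=14, d=2, a=14
  k=3: m=14, d=29, a=1
  k=4: m=15, d=1, a=30
d=1 and a=2a₀=30 at k=4, so the next step gives (m, d) = (15, 29) again — its k=1 value — and the period has length 4.

[15; 1, 14, 1, 30]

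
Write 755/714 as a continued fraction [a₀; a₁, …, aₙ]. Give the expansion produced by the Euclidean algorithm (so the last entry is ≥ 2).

755 = 1×714 + 41
714 = 17×41 + 17
41 = 2×17 + 7
17 = 2×7 + 3
7 = 2×3 + 1
3 = 3×1 + 0  (stop)
So 755/714 = [1; 17, 2, 2, 2, 3].

[1; 17, 2, 2, 2, 3]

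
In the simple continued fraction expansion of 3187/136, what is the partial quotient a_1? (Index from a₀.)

2

3187 = 23·136 + 59   →  a_0 = 23
136 = 2·59 + 18   →  a_1 = 2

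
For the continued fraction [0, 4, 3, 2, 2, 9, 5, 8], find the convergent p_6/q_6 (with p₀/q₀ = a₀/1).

Using pₖ = aₖpₖ₋₁ + pₖ₋₂, qₖ = aₖqₖ₋₁ + qₖ₋₂ (with p₋₁=1, p₋₂=0, q₋₁=0, q₋₂=1):
  k=0: a=0, p=0, q=1
  k=1: a=4, p=1, q=4
  k=2: a=3, p=3, q=13
  k=3: a=2, p=7, q=30
  k=4: a=2, p=17, q=73
  k=5: a=9, p=160, q=687
  k=6: a=5, p=817, q=3508

817/3508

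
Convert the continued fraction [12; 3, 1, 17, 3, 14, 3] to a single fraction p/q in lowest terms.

116947/9544

Fold from the inside: start with 3/1.
  14 + 1/3 = 43/3
  3 + 3/43 = 132/43
  17 + 43/132 = 2287/132
  1 + 132/2287 = 2419/2287
  3 + 2287/2419 = 9544/2419
  12 + 2419/9544 = 116947/9544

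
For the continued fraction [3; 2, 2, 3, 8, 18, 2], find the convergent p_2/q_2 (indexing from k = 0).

Using pₖ = aₖpₖ₋₁ + pₖ₋₂, qₖ = aₖqₖ₋₁ + qₖ₋₂ (with p₋₁=1, p₋₂=0, q₋₁=0, q₋₂=1):
  k=0: a=3, p=3, q=1
  k=1: a=2, p=7, q=2
  k=2: a=2, p=17, q=5

17/5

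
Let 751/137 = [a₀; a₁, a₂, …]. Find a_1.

2

751 = 5·137 + 66   →  a_0 = 5
137 = 2·66 + 5   →  a_1 = 2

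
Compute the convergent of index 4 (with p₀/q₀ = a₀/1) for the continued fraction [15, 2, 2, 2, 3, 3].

632/41

Using pₖ = aₖpₖ₋₁ + pₖ₋₂, qₖ = aₖqₖ₋₁ + qₖ₋₂ (with p₋₁=1, p₋₂=0, q₋₁=0, q₋₂=1):
  k=0: a=15, p=15, q=1
  k=1: a=2, p=31, q=2
  k=2: a=2, p=77, q=5
  k=3: a=2, p=185, q=12
  k=4: a=3, p=632, q=41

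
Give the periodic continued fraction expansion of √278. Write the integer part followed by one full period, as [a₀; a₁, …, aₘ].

a₀ = ⌊√278⌋ = 16.

[16; 1, 2, 16, 2, 1, 32]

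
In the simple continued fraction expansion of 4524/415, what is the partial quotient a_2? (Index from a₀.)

9

4524 = 10·415 + 374   →  a_0 = 10
415 = 1·374 + 41   →  a_1 = 1
374 = 9·41 + 5   →  a_2 = 9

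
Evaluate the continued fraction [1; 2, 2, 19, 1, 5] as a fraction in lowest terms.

Fold from the inside: start with 5/1.
  1 + 1/5 = 6/5
  19 + 5/6 = 119/6
  2 + 6/119 = 244/119
  2 + 119/244 = 607/244
  1 + 244/607 = 851/607

851/607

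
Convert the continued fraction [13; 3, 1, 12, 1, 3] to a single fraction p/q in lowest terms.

2863/216

Using pₖ = aₖpₖ₋₁ + pₖ₋₂ and qₖ = aₖqₖ₋₁ + qₖ₋₂:
  k=0: a=13, p=13, q=1
  k=1: a=3, p=40, q=3
  k=2: a=1, p=53, q=4
  k=3: a=12, p=676, q=51
  k=4: a=1, p=729, q=55
  k=5: a=3, p=2863, q=216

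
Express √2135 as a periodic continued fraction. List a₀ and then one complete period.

a₀ = ⌊√2135⌋ = 46.
With m₀=0, d₀=1 and mₖ₊₁ = dₖaₖ − mₖ, dₖ₊₁ = (n − mₖ₊₁²)/dₖ, aₖ₊₁ = ⌊(a₀+mₖ₊₁)/dₖ₊₁⌋:
  k=1: m=46, d=19, a=4
  k=2: m=30, d=65, a=1
  k=3: m=35, d=14, a=5
  k=4: m=35, d=65, a=1
  k=5: m=30, d=19, a=4
  k=6: m=46, d=1, a=92
d=1 and a=2a₀=92 at k=6, so the next step gives (m, d) = (46, 19) again — its k=1 value — and the period has length 6.

[46; 4, 1, 5, 1, 4, 92]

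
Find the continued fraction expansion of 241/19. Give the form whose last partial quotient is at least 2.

241 = 12·19 + 13
19 = 1·13 + 6
13 = 2·6 + 1
6 = 6·1 + 0  (stop)
So 241/19 = [12; 1, 2, 6].

[12; 1, 2, 6]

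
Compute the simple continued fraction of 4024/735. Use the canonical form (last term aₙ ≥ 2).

4024 = 5·735 + 349
735 = 2·349 + 37
349 = 9·37 + 16
37 = 2·16 + 5
16 = 3·5 + 1
5 = 5·1 + 0  (stop)
So 4024/735 = [5; 2, 9, 2, 3, 5].

[5; 2, 9, 2, 3, 5]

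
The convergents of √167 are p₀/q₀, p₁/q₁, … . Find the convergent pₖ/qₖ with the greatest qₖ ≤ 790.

4355/337

√167 = [12; 1, 11, 1, 24, …] (period length 4).
Convergents:
  p_0/q_0 = 12/1
  p_1/q_1 = 13/1
  p_2/q_2 = 155/12
  p_3/q_3 = 168/13
  p_4/q_4 = 4187/324
  p_5/q_5 = 4355/337
  p_6/q_6 = 52092/4031
q_5 = 337 ≤ 790 < 4031 = q_6, so the answer is 4355/337.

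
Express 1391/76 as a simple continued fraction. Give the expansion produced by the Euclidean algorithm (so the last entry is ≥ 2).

[18; 3, 3, 3, 2]

1391 = 18×76 + 23
76 = 3×23 + 7
23 = 3×7 + 2
7 = 3×2 + 1
2 = 2×1 + 0  (stop)
So 1391/76 = [18; 3, 3, 3, 2].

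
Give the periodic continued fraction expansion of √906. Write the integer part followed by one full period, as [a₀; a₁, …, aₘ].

a₀ = ⌊√906⌋ = 30.
With m₀=0, d₀=1 and mₖ₊₁ = dₖaₖ − mₖ, dₖ₊₁ = (n − mₖ₊₁²)/dₖ, aₖ₊₁ = ⌊(a₀+mₖ₊₁)/dₖ₊₁⌋:
  k=1: m=30, d=6, a=10
  k=2: m=30, d=1, a=60
d=1 and a=2a₀=60 at k=2, so the next step gives (m, d) = (30, 6) again — its k=1 value — and the period has length 2.

[30; 10, 60]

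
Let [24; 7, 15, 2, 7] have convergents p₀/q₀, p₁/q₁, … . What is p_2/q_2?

Using pₖ = aₖpₖ₋₁ + pₖ₋₂, qₖ = aₖqₖ₋₁ + qₖ₋₂ (with p₋₁=1, p₋₂=0, q₋₁=0, q₋₂=1):
  k=0: a=24, p=24, q=1
  k=1: a=7, p=169, q=7
  k=2: a=15, p=2559, q=106

2559/106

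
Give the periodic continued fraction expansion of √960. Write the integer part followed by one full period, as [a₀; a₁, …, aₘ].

[30; 1, 60]

a₀ = ⌊√960⌋ = 30.
With m₀=0, d₀=1 and mₖ₊₁ = dₖaₖ − mₖ, dₖ₊₁ = (n − mₖ₊₁²)/dₖ, aₖ₊₁ = ⌊(a₀+mₖ₊₁)/dₖ₊₁⌋:
  k=1: m=30, d=60, a=1
  k=2: m=30, d=1, a=60
d=1 and a=2a₀=60 at k=2, so the next step gives (m, d) = (30, 60) again — its k=1 value — and the period has length 2.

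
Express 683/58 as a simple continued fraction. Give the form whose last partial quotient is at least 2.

683 = 11×58 + 45
58 = 1×45 + 13
45 = 3×13 + 6
13 = 2×6 + 1
6 = 6×1 + 0  (stop)
So 683/58 = [11; 1, 3, 2, 6].

[11; 1, 3, 2, 6]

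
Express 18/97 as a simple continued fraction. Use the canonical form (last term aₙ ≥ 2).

[0; 5, 2, 1, 1, 3]

18 = 0×97 + 18
97 = 5×18 + 7
18 = 2×7 + 4
7 = 1×4 + 3
4 = 1×3 + 1
3 = 3×1 + 0  (stop)
So 18/97 = [0; 5, 2, 1, 1, 3].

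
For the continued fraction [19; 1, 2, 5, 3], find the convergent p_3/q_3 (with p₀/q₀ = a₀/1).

Using pₖ = aₖpₖ₋₁ + pₖ₋₂, qₖ = aₖqₖ₋₁ + qₖ₋₂ (with p₋₁=1, p₋₂=0, q₋₁=0, q₋₂=1):
  k=0: a=19, p=19, q=1
  k=1: a=1, p=20, q=1
  k=2: a=2, p=59, q=3
  k=3: a=5, p=315, q=16

315/16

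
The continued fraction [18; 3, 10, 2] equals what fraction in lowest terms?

1191/65

Fold from the inside: start with 2/1.
  10 + 1/2 = 21/2
  3 + 2/21 = 65/21
  18 + 21/65 = 1191/65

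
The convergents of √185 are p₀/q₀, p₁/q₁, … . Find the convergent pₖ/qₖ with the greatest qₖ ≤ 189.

1877/138

√185 = [13; 1, 1, 1, 1, 26, …] (period length 5).
Convergents:
  p_0/q_0 = 13/1
  p_1/q_1 = 14/1
  p_2/q_2 = 27/2
  p_3/q_3 = 41/3
  p_4/q_4 = 68/5
  p_5/q_5 = 1809/133
  p_6/q_6 = 1877/138
  p_7/q_7 = 3686/271
q_6 = 138 ≤ 189 < 271 = q_7, so the answer is 1877/138.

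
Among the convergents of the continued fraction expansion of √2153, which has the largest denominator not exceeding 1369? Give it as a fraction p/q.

43106/929

√2153 = [46; 2, 2, 92, …] (period length 3).
Convergents:
  p_0/q_0 = 46/1
  p_1/q_1 = 93/2
  p_2/q_2 = 232/5
  p_3/q_3 = 21437/462
  p_4/q_4 = 43106/929
  p_5/q_5 = 107649/2320
q_4 = 929 ≤ 1369 < 2320 = q_5, so the answer is 43106/929.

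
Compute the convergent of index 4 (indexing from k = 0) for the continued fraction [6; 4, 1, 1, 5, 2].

311/50

Using pₖ = aₖpₖ₋₁ + pₖ₋₂, qₖ = aₖqₖ₋₁ + qₖ₋₂ (with p₋₁=1, p₋₂=0, q₋₁=0, q₋₂=1):
  k=0: a=6, p=6, q=1
  k=1: a=4, p=25, q=4
  k=2: a=1, p=31, q=5
  k=3: a=1, p=56, q=9
  k=4: a=5, p=311, q=50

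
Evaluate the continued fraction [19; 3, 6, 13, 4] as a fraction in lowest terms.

19683/1019

Fold from the inside: start with 4/1.
  13 + 1/4 = 53/4
  6 + 4/53 = 322/53
  3 + 53/322 = 1019/322
  19 + 322/1019 = 19683/1019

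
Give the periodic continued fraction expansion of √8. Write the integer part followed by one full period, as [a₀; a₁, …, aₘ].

[2; 1, 4]

a₀ = ⌊√8⌋ = 2.
With m₀=0, d₀=1 and mₖ₊₁ = dₖaₖ − mₖ, dₖ₊₁ = (n − mₖ₊₁²)/dₖ, aₖ₊₁ = ⌊(a₀+mₖ₊₁)/dₖ₊₁⌋:
  k=1: m=2, d=4, a=1
  k=2: m=2, d=1, a=4
d=1 and a=2a₀=4 at k=2, so the next step gives (m, d) = (2, 4) again — its k=1 value — and the period has length 2.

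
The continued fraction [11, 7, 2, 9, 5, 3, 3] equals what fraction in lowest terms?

85463/7676

Fold from the inside: start with 3/1.
  3 + 1/3 = 10/3
  5 + 3/10 = 53/10
  9 + 10/53 = 487/53
  2 + 53/487 = 1027/487
  7 + 487/1027 = 7676/1027
  11 + 1027/7676 = 85463/7676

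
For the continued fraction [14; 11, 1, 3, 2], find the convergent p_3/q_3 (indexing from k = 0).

Using pₖ = aₖpₖ₋₁ + pₖ₋₂, qₖ = aₖqₖ₋₁ + qₖ₋₂ (with p₋₁=1, p₋₂=0, q₋₁=0, q₋₂=1):
  k=0: a=14, p=14, q=1
  k=1: a=11, p=155, q=11
  k=2: a=1, p=169, q=12
  k=3: a=3, p=662, q=47

662/47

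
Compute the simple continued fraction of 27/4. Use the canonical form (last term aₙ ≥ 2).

27 = 6·4 + 3
4 = 1·3 + 1
3 = 3·1 + 0  (stop)
So 27/4 = [6; 1, 3].

[6; 1, 3]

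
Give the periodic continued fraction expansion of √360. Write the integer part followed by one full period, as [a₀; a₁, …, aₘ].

[18; 1, 36]

a₀ = ⌊√360⌋ = 18.
With m₀=0, d₀=1 and mₖ₊₁ = dₖaₖ − mₖ, dₖ₊₁ = (n − mₖ₊₁²)/dₖ, aₖ₊₁ = ⌊(a₀+mₖ₊₁)/dₖ₊₁⌋:
  k=1: m=18, d=36, a=1
  k=2: m=18, d=1, a=36
d=1 and a=2a₀=36 at k=2, so the next step gives (m, d) = (18, 36) again — its k=1 value — and the period has length 2.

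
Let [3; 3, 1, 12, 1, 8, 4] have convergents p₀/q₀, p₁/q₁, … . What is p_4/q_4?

Using pₖ = aₖpₖ₋₁ + pₖ₋₂, qₖ = aₖqₖ₋₁ + qₖ₋₂ (with p₋₁=1, p₋₂=0, q₋₁=0, q₋₂=1):
  k=0: a=3, p=3, q=1
  k=1: a=3, p=10, q=3
  k=2: a=1, p=13, q=4
  k=3: a=12, p=166, q=51
  k=4: a=1, p=179, q=55

179/55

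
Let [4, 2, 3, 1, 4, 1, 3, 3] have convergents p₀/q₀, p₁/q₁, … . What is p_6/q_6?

Using pₖ = aₖpₖ₋₁ + pₖ₋₂, qₖ = aₖqₖ₋₁ + qₖ₋₂ (with p₋₁=1, p₋₂=0, q₋₁=0, q₋₂=1):
  k=0: a=4, p=4, q=1
  k=1: a=2, p=9, q=2
  k=2: a=3, p=31, q=7
  k=3: a=1, p=40, q=9
  k=4: a=4, p=191, q=43
  k=5: a=1, p=231, q=52
  k=6: a=3, p=884, q=199

884/199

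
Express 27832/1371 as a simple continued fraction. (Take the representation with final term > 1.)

27832 = 20·1371 + 412
1371 = 3·412 + 135
412 = 3·135 + 7
135 = 19·7 + 2
7 = 3·2 + 1
2 = 2·1 + 0  (stop)
So 27832/1371 = [20; 3, 3, 19, 3, 2].

[20; 3, 3, 19, 3, 2]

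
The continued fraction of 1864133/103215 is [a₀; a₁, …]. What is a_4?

1864133 = 18·103215 + 6263   →  a_0 = 18
103215 = 16·6263 + 3007   →  a_1 = 16
6263 = 2·3007 + 249   →  a_2 = 2
3007 = 12·249 + 19   →  a_3 = 12
249 = 13·19 + 2   →  a_4 = 13

13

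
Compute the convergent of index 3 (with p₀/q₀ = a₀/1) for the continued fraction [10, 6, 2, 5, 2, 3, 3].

Using pₖ = aₖpₖ₋₁ + pₖ₋₂, qₖ = aₖqₖ₋₁ + qₖ₋₂ (with p₋₁=1, p₋₂=0, q₋₁=0, q₋₂=1):
  k=0: a=10, p=10, q=1
  k=1: a=6, p=61, q=6
  k=2: a=2, p=132, q=13
  k=3: a=5, p=721, q=71

721/71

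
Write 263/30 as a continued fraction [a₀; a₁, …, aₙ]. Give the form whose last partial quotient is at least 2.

263 = 8·30 + 23
30 = 1·23 + 7
23 = 3·7 + 2
7 = 3·2 + 1
2 = 2·1 + 0  (stop)
So 263/30 = [8; 1, 3, 3, 2].

[8; 1, 3, 3, 2]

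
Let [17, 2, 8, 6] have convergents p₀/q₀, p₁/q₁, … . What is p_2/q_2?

Using pₖ = aₖpₖ₋₁ + pₖ₋₂, qₖ = aₖqₖ₋₁ + qₖ₋₂ (with p₋₁=1, p₋₂=0, q₋₁=0, q₋₂=1):
  k=0: a=17, p=17, q=1
  k=1: a=2, p=35, q=2
  k=2: a=8, p=297, q=17

297/17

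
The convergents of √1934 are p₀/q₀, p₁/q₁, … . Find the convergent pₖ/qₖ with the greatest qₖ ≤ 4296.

√1934 = [43; 1, 42, 1, 86, …] (period length 4).
Convergents:
  p_0/q_0 = 43/1
  p_1/q_1 = 44/1
  p_2/q_2 = 1891/43
  p_3/q_3 = 1935/44
  p_4/q_4 = 168301/3827
  p_5/q_5 = 170236/3871
  p_6/q_6 = 7318213/166409
q_5 = 3871 ≤ 4296 < 166409 = q_6, so the answer is 170236/3871.

170236/3871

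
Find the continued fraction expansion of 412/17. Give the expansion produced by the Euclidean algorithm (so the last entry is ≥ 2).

412 = 24*17 + 4
17 = 4*4 + 1
4 = 4*1 + 0  (stop)
So 412/17 = [24; 4, 4].

[24; 4, 4]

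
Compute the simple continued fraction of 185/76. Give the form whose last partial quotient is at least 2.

[2; 2, 3, 3, 3]

185 = 2×76 + 33
76 = 2×33 + 10
33 = 3×10 + 3
10 = 3×3 + 1
3 = 3×1 + 0  (stop)
So 185/76 = [2; 2, 3, 3, 3].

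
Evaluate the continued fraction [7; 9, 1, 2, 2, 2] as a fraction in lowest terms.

1172/165

Using pₖ = aₖpₖ₋₁ + pₖ₋₂ and qₖ = aₖqₖ₋₁ + qₖ₋₂:
  k=0: a=7, p=7, q=1
  k=1: a=9, p=64, q=9
  k=2: a=1, p=71, q=10
  k=3: a=2, p=206, q=29
  k=4: a=2, p=483, q=68
  k=5: a=2, p=1172, q=165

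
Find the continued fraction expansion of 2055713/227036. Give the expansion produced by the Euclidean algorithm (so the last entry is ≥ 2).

2055713 = 9*227036 + 12389
227036 = 18*12389 + 4034
12389 = 3*4034 + 287
4034 = 14*287 + 16
287 = 17*16 + 15
16 = 1*15 + 1
15 = 15*1 + 0  (stop)
So 2055713/227036 = [9; 18, 3, 14, 17, 1, 15].

[9; 18, 3, 14, 17, 1, 15]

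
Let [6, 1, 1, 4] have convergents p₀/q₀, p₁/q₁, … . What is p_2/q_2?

13/2

Using pₖ = aₖpₖ₋₁ + pₖ₋₂, qₖ = aₖqₖ₋₁ + qₖ₋₂ (with p₋₁=1, p₋₂=0, q₋₁=0, q₋₂=1):
  k=0: a=6, p=6, q=1
  k=1: a=1, p=7, q=1
  k=2: a=1, p=13, q=2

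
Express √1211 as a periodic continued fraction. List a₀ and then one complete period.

[34; 1, 3, 1, 68]

a₀ = ⌊√1211⌋ = 34.
With m₀=0, d₀=1 and mₖ₊₁ = dₖaₖ − mₖ, dₖ₊₁ = (n − mₖ₊₁²)/dₖ, aₖ₊₁ = ⌊(a₀+mₖ₊₁)/dₖ₊₁⌋:
  k=1: m=34, d=55, a=1
  k=2: m=21, d=14, a=3
  k=3: m=21, d=55, a=1
  k=4: m=34, d=1, a=68
d=1 and a=2a₀=68 at k=4, so the next step gives (m, d) = (34, 55) again — its k=1 value — and the period has length 4.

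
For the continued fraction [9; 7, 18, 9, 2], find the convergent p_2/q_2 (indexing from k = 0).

Using pₖ = aₖpₖ₋₁ + pₖ₋₂, qₖ = aₖqₖ₋₁ + qₖ₋₂ (with p₋₁=1, p₋₂=0, q₋₁=0, q₋₂=1):
  k=0: a=9, p=9, q=1
  k=1: a=7, p=64, q=7
  k=2: a=18, p=1161, q=127

1161/127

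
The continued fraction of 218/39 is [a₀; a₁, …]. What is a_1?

1

218 = 5·39 + 23   →  a_0 = 5
39 = 1·23 + 16   →  a_1 = 1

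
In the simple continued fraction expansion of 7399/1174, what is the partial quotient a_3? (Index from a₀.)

7399 = 6·1174 + 355   →  a_0 = 6
1174 = 3·355 + 109   →  a_1 = 3
355 = 3·109 + 28   →  a_2 = 3
109 = 3·28 + 25   →  a_3 = 3

3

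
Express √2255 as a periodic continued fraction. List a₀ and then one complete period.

a₀ = ⌊√2255⌋ = 47.
With m₀=0, d₀=1 and mₖ₊₁ = dₖaₖ − mₖ, dₖ₊₁ = (n − mₖ₊₁²)/dₖ, aₖ₊₁ = ⌊(a₀+mₖ₊₁)/dₖ₊₁⌋:
  k=1: m=47, d=46, a=2
  k=2: m=45, d=5, a=18
  k=3: m=45, d=46, a=2
  k=4: m=47, d=1, a=94
d=1 and a=2a₀=94 at k=4, so the next step gives (m, d) = (47, 46) again — its k=1 value — and the period has length 4.

[47; 2, 18, 2, 94]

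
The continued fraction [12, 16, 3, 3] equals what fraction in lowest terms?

1966/163

Fold from the inside: start with 3/1.
  3 + 1/3 = 10/3
  16 + 3/10 = 163/10
  12 + 10/163 = 1966/163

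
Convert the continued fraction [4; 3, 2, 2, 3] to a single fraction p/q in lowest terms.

249/58

Fold from the inside: start with 3/1.
  2 + 1/3 = 7/3
  2 + 3/7 = 17/7
  3 + 7/17 = 58/17
  4 + 17/58 = 249/58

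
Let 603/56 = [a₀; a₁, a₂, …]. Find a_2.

603 = 10·56 + 43   →  a_0 = 10
56 = 1·43 + 13   →  a_1 = 1
43 = 3·13 + 4   →  a_2 = 3

3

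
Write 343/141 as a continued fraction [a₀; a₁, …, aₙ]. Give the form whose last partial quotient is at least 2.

343 = 2*141 + 61
141 = 2*61 + 19
61 = 3*19 + 4
19 = 4*4 + 3
4 = 1*3 + 1
3 = 3*1 + 0  (stop)
So 343/141 = [2; 2, 3, 4, 1, 3].

[2; 2, 3, 4, 1, 3]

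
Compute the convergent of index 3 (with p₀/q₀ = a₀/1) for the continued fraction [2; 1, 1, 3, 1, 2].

Using pₖ = aₖpₖ₋₁ + pₖ₋₂, qₖ = aₖqₖ₋₁ + qₖ₋₂ (with p₋₁=1, p₋₂=0, q₋₁=0, q₋₂=1):
  k=0: a=2, p=2, q=1
  k=1: a=1, p=3, q=1
  k=2: a=1, p=5, q=2
  k=3: a=3, p=18, q=7

18/7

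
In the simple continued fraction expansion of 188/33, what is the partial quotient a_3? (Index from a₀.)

188 = 5·33 + 23   →  a_0 = 5
33 = 1·23 + 10   →  a_1 = 1
23 = 2·10 + 3   →  a_2 = 2
10 = 3·3 + 1   →  a_3 = 3

3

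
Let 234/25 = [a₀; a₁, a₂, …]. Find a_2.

234 = 9·25 + 9   →  a_0 = 9
25 = 2·9 + 7   →  a_1 = 2
9 = 1·7 + 2   →  a_2 = 1

1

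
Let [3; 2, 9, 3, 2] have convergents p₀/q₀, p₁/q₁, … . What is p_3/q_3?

Using pₖ = aₖpₖ₋₁ + pₖ₋₂, qₖ = aₖqₖ₋₁ + qₖ₋₂ (with p₋₁=1, p₋₂=0, q₋₁=0, q₋₂=1):
  k=0: a=3, p=3, q=1
  k=1: a=2, p=7, q=2
  k=2: a=9, p=66, q=19
  k=3: a=3, p=205, q=59

205/59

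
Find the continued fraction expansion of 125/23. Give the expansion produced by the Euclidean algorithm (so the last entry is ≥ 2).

[5; 2, 3, 3]

125 = 5×23 + 10
23 = 2×10 + 3
10 = 3×3 + 1
3 = 3×1 + 0  (stop)
So 125/23 = [5; 2, 3, 3].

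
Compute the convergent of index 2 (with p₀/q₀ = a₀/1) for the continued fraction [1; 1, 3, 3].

Using pₖ = aₖpₖ₋₁ + pₖ₋₂, qₖ = aₖqₖ₋₁ + qₖ₋₂ (with p₋₁=1, p₋₂=0, q₋₁=0, q₋₂=1):
  k=0: a=1, p=1, q=1
  k=1: a=1, p=2, q=1
  k=2: a=3, p=7, q=4

7/4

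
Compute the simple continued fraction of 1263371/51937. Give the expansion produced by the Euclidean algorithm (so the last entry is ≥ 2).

[24; 3, 13, 9, 3, 1, 3, 9]

1263371 = 24×51937 + 16883
51937 = 3×16883 + 1288
16883 = 13×1288 + 139
1288 = 9×139 + 37
139 = 3×37 + 28
37 = 1×28 + 9
28 = 3×9 + 1
9 = 9×1 + 0  (stop)
So 1263371/51937 = [24; 3, 13, 9, 3, 1, 3, 9].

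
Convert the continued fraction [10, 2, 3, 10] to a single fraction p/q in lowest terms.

Using pₖ = aₖpₖ₋₁ + pₖ₋₂ and qₖ = aₖqₖ₋₁ + qₖ₋₂:
  k=0: a=10, p=10, q=1
  k=1: a=2, p=21, q=2
  k=2: a=3, p=73, q=7
  k=3: a=10, p=751, q=72

751/72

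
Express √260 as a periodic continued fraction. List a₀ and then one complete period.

[16; 8, 32]

a₀ = ⌊√260⌋ = 16.
With m₀=0, d₀=1 and mₖ₊₁ = dₖaₖ − mₖ, dₖ₊₁ = (n − mₖ₊₁²)/dₖ, aₖ₊₁ = ⌊(a₀+mₖ₊₁)/dₖ₊₁⌋:
  k=1: m=16, d=4, a=8
  k=2: m=16, d=1, a=32
d=1 and a=2a₀=32 at k=2, so the next step gives (m, d) = (16, 4) again — its k=1 value — and the period has length 2.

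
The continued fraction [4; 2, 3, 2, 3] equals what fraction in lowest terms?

244/55

Using pₖ = aₖpₖ₋₁ + pₖ₋₂ and qₖ = aₖqₖ₋₁ + qₖ₋₂:
  k=0: a=4, p=4, q=1
  k=1: a=2, p=9, q=2
  k=2: a=3, p=31, q=7
  k=3: a=2, p=71, q=16
  k=4: a=3, p=244, q=55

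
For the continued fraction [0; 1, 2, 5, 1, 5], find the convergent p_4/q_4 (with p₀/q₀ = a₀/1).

Using pₖ = aₖpₖ₋₁ + pₖ₋₂, qₖ = aₖqₖ₋₁ + qₖ₋₂ (with p₋₁=1, p₋₂=0, q₋₁=0, q₋₂=1):
  k=0: a=0, p=0, q=1
  k=1: a=1, p=1, q=1
  k=2: a=2, p=2, q=3
  k=3: a=5, p=11, q=16
  k=4: a=1, p=13, q=19

13/19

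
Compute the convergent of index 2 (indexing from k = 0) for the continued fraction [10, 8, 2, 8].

172/17

Using pₖ = aₖpₖ₋₁ + pₖ₋₂, qₖ = aₖqₖ₋₁ + qₖ₋₂ (with p₋₁=1, p₋₂=0, q₋₁=0, q₋₂=1):
  k=0: a=10, p=10, q=1
  k=1: a=8, p=81, q=8
  k=2: a=2, p=172, q=17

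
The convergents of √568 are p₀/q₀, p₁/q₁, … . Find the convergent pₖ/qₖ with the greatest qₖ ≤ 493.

√568 = [23; 1, 4, 1, 46, …] (period length 4).
Convergents:
  p_0/q_0 = 23/1
  p_1/q_1 = 24/1
  p_2/q_2 = 119/5
  p_3/q_3 = 143/6
  p_4/q_4 = 6697/281
  p_5/q_5 = 6840/287
  p_6/q_6 = 34057/1429
q_5 = 287 ≤ 493 < 1429 = q_6, so the answer is 6840/287.

6840/287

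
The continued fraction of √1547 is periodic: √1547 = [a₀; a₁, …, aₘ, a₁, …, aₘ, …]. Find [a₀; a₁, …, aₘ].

a₀ = ⌊√1547⌋ = 39.
With m₀=0, d₀=1 and mₖ₊₁ = dₖaₖ − mₖ, dₖ₊₁ = (n − mₖ₊₁²)/dₖ, aₖ₊₁ = ⌊(a₀+mₖ₊₁)/dₖ₊₁⌋:
  k=1: m=39, d=26, a=3
  k=2: m=39, d=1, a=78
d=1 and a=2a₀=78 at k=2, so the next step gives (m, d) = (39, 26) again — its k=1 value — and the period has length 2.

[39; 3, 78]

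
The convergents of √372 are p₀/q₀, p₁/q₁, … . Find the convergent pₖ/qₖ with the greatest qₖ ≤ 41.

√372 = [19; 3, 2, 12, 2, 3, 38, …] (period length 6).
Convergents:
  p_0/q_0 = 19/1
  p_1/q_1 = 58/3
  p_2/q_2 = 135/7
  p_3/q_3 = 1678/87
q_2 = 7 ≤ 41 < 87 = q_3, so the answer is 135/7.

135/7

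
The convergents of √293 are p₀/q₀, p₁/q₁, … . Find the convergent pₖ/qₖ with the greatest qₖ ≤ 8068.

84679/4947

√293 = [17; 8, 1, 1, 8, 34, …] (period length 5).
Convergents:
  p_0/q_0 = 17/1
  p_1/q_1 = 137/8
  p_2/q_2 = 154/9
  p_3/q_3 = 291/17
  p_4/q_4 = 2482/145
  p_5/q_5 = 84679/4947
  p_6/q_6 = 679914/39721
q_5 = 4947 ≤ 8068 < 39721 = q_6, so the answer is 84679/4947.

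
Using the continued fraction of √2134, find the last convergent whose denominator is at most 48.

√2134 = [46; 5, 8, 5, 92, …] (period length 4).
Convergents:
  p_0/q_0 = 46/1
  p_1/q_1 = 231/5
  p_2/q_2 = 1894/41
  p_3/q_3 = 9701/210
q_2 = 41 ≤ 48 < 210 = q_3, so the answer is 1894/41.

1894/41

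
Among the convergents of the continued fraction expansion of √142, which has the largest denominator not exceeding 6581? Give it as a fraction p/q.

√142 = [11; 1, 10, 1, 22, …] (period length 4).
Convergents:
  p_0/q_0 = 11/1
  p_1/q_1 = 12/1
  p_2/q_2 = 131/11
  p_3/q_3 = 143/12
  p_4/q_4 = 3277/275
  p_5/q_5 = 3420/287
  p_6/q_6 = 37477/3145
  p_7/q_7 = 40897/3432
  p_8/q_8 = 937211/78649
q_7 = 3432 ≤ 6581 < 78649 = q_8, so the answer is 40897/3432.

40897/3432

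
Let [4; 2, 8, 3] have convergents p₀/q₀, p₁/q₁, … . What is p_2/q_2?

Using pₖ = aₖpₖ₋₁ + pₖ₋₂, qₖ = aₖqₖ₋₁ + qₖ₋₂ (with p₋₁=1, p₋₂=0, q₋₁=0, q₋₂=1):
  k=0: a=4, p=4, q=1
  k=1: a=2, p=9, q=2
  k=2: a=8, p=76, q=17

76/17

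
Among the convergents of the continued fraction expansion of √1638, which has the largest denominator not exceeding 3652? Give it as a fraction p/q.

√1638 = [40; 2, 8, 2, 80, …] (period length 4).
Convergents:
  p_0/q_0 = 40/1
  p_1/q_1 = 81/2
  p_2/q_2 = 688/17
  p_3/q_3 = 1457/36
  p_4/q_4 = 117248/2897
  p_5/q_5 = 235953/5830
q_4 = 2897 ≤ 3652 < 5830 = q_5, so the answer is 117248/2897.

117248/2897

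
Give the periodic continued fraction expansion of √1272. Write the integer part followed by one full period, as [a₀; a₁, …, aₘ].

a₀ = ⌊√1272⌋ = 35.

[35; 1, 1, 1, 70]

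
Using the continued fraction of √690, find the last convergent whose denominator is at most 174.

√690 = [26; 3, 1, 2, 1, 3, 52, …] (period length 6).
Convergents:
  p_0/q_0 = 26/1
  p_1/q_1 = 79/3
  p_2/q_2 = 105/4
  p_3/q_3 = 289/11
  p_4/q_4 = 394/15
  p_5/q_5 = 1471/56
  p_6/q_6 = 76886/2927
q_5 = 56 ≤ 174 < 2927 = q_6, so the answer is 1471/56.

1471/56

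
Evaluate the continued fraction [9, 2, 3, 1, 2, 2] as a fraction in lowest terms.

557/59

Fold from the inside: start with 2/1.
  2 + 1/2 = 5/2
  1 + 2/5 = 7/5
  3 + 5/7 = 26/7
  2 + 7/26 = 59/26
  9 + 26/59 = 557/59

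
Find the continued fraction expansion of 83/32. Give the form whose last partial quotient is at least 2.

[2; 1, 1, 2, 6]

83 = 2·32 + 19
32 = 1·19 + 13
19 = 1·13 + 6
13 = 2·6 + 1
6 = 6·1 + 0  (stop)
So 83/32 = [2; 1, 1, 2, 6].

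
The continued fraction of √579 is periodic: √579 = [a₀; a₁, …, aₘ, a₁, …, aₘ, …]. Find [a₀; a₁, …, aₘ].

a₀ = ⌊√579⌋ = 24.
With m₀=0, d₀=1 and mₖ₊₁ = dₖaₖ − mₖ, dₖ₊₁ = (n − mₖ₊₁²)/dₖ, aₖ₊₁ = ⌊(a₀+mₖ₊₁)/dₖ₊₁⌋:
  k=1: m=24, d=3, a=16
  k=2: m=24, d=1, a=48
d=1 and a=2a₀=48 at k=2, so the next step gives (m, d) = (24, 3) again — its k=1 value — and the period has length 2.

[24; 16, 48]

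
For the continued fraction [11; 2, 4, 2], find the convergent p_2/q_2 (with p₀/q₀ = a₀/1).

103/9

Using pₖ = aₖpₖ₋₁ + pₖ₋₂, qₖ = aₖqₖ₋₁ + qₖ₋₂ (with p₋₁=1, p₋₂=0, q₋₁=0, q₋₂=1):
  k=0: a=11, p=11, q=1
  k=1: a=2, p=23, q=2
  k=2: a=4, p=103, q=9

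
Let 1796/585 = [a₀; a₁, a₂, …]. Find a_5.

1

1796 = 3·585 + 41   →  a_0 = 3
585 = 14·41 + 11   →  a_1 = 14
41 = 3·11 + 8   →  a_2 = 3
11 = 1·8 + 3   →  a_3 = 1
8 = 2·3 + 2   →  a_4 = 2
3 = 1·2 + 1   →  a_5 = 1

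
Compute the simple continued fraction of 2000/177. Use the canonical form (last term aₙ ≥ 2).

[11; 3, 2, 1, 17]

2000 = 11·177 + 53
177 = 3·53 + 18
53 = 2·18 + 17
18 = 1·17 + 1
17 = 17·1 + 0  (stop)
So 2000/177 = [11; 3, 2, 1, 17].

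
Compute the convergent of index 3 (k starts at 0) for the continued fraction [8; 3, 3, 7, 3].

Using pₖ = aₖpₖ₋₁ + pₖ₋₂, qₖ = aₖqₖ₋₁ + qₖ₋₂ (with p₋₁=1, p₋₂=0, q₋₁=0, q₋₂=1):
  k=0: a=8, p=8, q=1
  k=1: a=3, p=25, q=3
  k=2: a=3, p=83, q=10
  k=3: a=7, p=606, q=73

606/73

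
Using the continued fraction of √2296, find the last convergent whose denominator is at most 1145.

54577/1139

√2296 = [47; 1, 10, 1, 94, …] (period length 4).
Convergents:
  p_0/q_0 = 47/1
  p_1/q_1 = 48/1
  p_2/q_2 = 527/11
  p_3/q_3 = 575/12
  p_4/q_4 = 54577/1139
  p_5/q_5 = 55152/1151
q_4 = 1139 ≤ 1145 < 1151 = q_5, so the answer is 54577/1139.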